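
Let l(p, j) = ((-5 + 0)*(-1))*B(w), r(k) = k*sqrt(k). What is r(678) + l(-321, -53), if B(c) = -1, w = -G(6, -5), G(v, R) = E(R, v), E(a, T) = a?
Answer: -5 + 678*sqrt(678) ≈ 17649.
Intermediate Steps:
G(v, R) = R
w = 5 (w = -1*(-5) = 5)
r(k) = k**(3/2)
l(p, j) = -5 (l(p, j) = ((-5 + 0)*(-1))*(-1) = -5*(-1)*(-1) = 5*(-1) = -5)
r(678) + l(-321, -53) = 678**(3/2) - 5 = 678*sqrt(678) - 5 = -5 + 678*sqrt(678)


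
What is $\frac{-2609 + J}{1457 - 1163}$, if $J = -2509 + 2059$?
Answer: $- \frac{437}{42} \approx -10.405$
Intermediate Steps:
$J = -450$
$\frac{-2609 + J}{1457 - 1163} = \frac{-2609 - 450}{1457 - 1163} = - \frac{3059}{294} = \left(-3059\right) \frac{1}{294} = - \frac{437}{42}$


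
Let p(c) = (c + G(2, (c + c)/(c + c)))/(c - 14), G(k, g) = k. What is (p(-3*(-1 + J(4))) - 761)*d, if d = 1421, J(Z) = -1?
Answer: -1082802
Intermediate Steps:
p(c) = (2 + c)/(-14 + c) (p(c) = (c + 2)/(c - 14) = (2 + c)/(-14 + c))
(p(-3*(-1 + J(4))) - 761)*d = ((2 - 3*(-1 - 1))/(-14 - 3*(-1 - 1)) - 761)*1421 = ((2 - 3*(-2))/(-14 - 3*(-2)) - 761)*1421 = ((2 + 6)/(-14 + 6) - 761)*1421 = (8/(-8) - 761)*1421 = (-⅛*8 - 761)*1421 = (-1 - 761)*1421 = -762*1421 = -1082802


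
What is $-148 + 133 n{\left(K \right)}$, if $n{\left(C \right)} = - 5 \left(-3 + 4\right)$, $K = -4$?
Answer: $-813$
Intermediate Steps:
$n{\left(C \right)} = -5$ ($n{\left(C \right)} = \left(-5\right) 1 = -5$)
$-148 + 133 n{\left(K \right)} = -148 + 133 \left(-5\right) = -148 - 665 = -813$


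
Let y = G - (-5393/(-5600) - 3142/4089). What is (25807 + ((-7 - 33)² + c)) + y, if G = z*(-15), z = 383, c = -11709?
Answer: 227903318423/22898400 ≈ 9952.8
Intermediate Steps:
G = -5745 (G = 383*(-15) = -5745)
y = -131555764777/22898400 (y = -5745 - (-5393/(-5600) - 3142/4089) = -5745 - (-5393*(-1/5600) - 3142*1/4089) = -5745 - (5393/5600 - 3142/4089) = -5745 - 1*4456777/22898400 = -5745 - 4456777/22898400 = -131555764777/22898400 ≈ -5745.2)
(25807 + ((-7 - 33)² + c)) + y = (25807 + ((-7 - 33)² - 11709)) - 131555764777/22898400 = (25807 + ((-40)² - 11709)) - 131555764777/22898400 = (25807 + (1600 - 11709)) - 131555764777/22898400 = (25807 - 10109) - 131555764777/22898400 = 15698 - 131555764777/22898400 = 227903318423/22898400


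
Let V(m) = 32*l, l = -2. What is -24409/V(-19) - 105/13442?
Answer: 164049529/430144 ≈ 381.38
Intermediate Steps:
V(m) = -64 (V(m) = 32*(-2) = -64)
-24409/V(-19) - 105/13442 = -24409/(-64) - 105/13442 = -24409*(-1/64) - 105*1/13442 = 24409/64 - 105/13442 = 164049529/430144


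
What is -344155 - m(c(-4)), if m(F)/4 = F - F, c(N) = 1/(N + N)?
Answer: -344155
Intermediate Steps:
c(N) = 1/(2*N)
m(F) = 0 (m(F) = 4*(F - F) = 4*0 = 0)
-344155 - m(c(-4)) = -344155 - 1*0 = -344155 + 0 = -344155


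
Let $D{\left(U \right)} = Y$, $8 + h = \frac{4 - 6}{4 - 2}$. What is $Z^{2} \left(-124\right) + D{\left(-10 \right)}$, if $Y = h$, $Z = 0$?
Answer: $-9$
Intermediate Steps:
$h = -9$ ($h = -8 + \frac{4 - 6}{4 - 2} = -8 - \frac{2}{2} = -8 - 1 = -9$)
$Y = -9$
$D{\left(U \right)} = -9$
$Z^{2} \left(-124\right) + D{\left(-10 \right)} = 0^{2} \left(-124\right) - 9 = 0 \left(-124\right) - 9 = 0 - 9 = -9$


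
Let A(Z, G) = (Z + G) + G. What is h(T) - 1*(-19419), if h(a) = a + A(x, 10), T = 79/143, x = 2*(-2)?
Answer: 2779284/143 ≈ 19436.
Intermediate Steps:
x = -4
T = 79/143 (T = 79*(1/143) = 79/143 ≈ 0.55245)
A(Z, G) = Z + 2*G (A(Z, G) = (G + Z) + G = Z + 2*G)
h(a) = 16 + a (h(a) = a + (-4 + 2*10) = a + (-4 + 20) = a + 16 = 16 + a)
h(T) - 1*(-19419) = (16 + 79/143) - 1*(-19419) = 2367/143 + 19419 = 2779284/143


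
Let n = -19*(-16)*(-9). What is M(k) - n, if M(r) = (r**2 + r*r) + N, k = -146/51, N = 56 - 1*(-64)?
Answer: 7471088/2601 ≈ 2872.4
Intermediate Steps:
N = 120 (N = 56 + 64 = 120)
k = -146/51 (k = -146*1/51 = -146/51 ≈ -2.8627)
M(r) = 120 + 2*r**2 (M(r) = (r**2 + r*r) + 120 = (r**2 + r**2) + 120 = 2*r**2 + 120 = 120 + 2*r**2)
n = -2736 (n = 304*(-9) = -2736)
M(k) - n = (120 + 2*(-146/51)**2) - 1*(-2736) = (120 + 2*(21316/2601)) + 2736 = (120 + 42632/2601) + 2736 = 354752/2601 + 2736 = 7471088/2601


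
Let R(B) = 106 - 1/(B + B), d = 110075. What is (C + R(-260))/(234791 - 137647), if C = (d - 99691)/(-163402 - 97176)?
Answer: 7178960129/6581533200320 ≈ 0.0010908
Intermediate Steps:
C = -5192/130289 (C = (110075 - 99691)/(-163402 - 97176) = 10384/(-260578) = 10384*(-1/260578) = -5192/130289 ≈ -0.039850)
R(B) = 106 - 1/(2*B)
(C + R(-260))/(234791 - 137647) = (-5192/130289 + (106 - ½/(-260)))/(234791 - 137647) = (-5192/130289 + (106 - ½*(-1/260)))/97144 = (-5192/130289 + (106 + 1/520))*(1/97144) = (-5192/130289 + 55121/520)*(1/97144) = (7178960129/67750280)*(1/97144) = 7178960129/6581533200320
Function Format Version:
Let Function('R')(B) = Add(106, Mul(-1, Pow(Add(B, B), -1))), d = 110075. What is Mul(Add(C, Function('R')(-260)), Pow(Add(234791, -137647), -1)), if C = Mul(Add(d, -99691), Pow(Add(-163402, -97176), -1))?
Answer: Rational(7178960129, 6581533200320) ≈ 0.0010908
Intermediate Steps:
C = Rational(-5192, 130289) (C = Mul(Add(110075, -99691), Pow(Add(-163402, -97176), -1)) = Mul(10384, Pow(-260578, -1)) = Mul(10384, Rational(-1, 260578)) = Rational(-5192, 130289) ≈ -0.039850)
Function('R')(B) = Add(106, Mul(Rational(-1, 2), Pow(B, -1))) (Function('R')(B) = Add(106, Mul(-1, Pow(Mul(2, B), -1))) = Add(106, Mul(-1, Mul(Rational(1, 2), Pow(B, -1)))) = Add(106, Mul(Rational(-1, 2), Pow(B, -1))))
Mul(Add(C, Function('R')(-260)), Pow(Add(234791, -137647), -1)) = Mul(Add(Rational(-5192, 130289), Add(106, Mul(Rational(-1, 2), Pow(-260, -1)))), Pow(Add(234791, -137647), -1)) = Mul(Add(Rational(-5192, 130289), Add(106, Mul(Rational(-1, 2), Rational(-1, 260)))), Pow(97144, -1)) = Mul(Add(Rational(-5192, 130289), Add(106, Rational(1, 520))), Rational(1, 97144)) = Mul(Add(Rational(-5192, 130289), Rational(55121, 520)), Rational(1, 97144)) = Mul(Rational(7178960129, 67750280), Rational(1, 97144)) = Rational(7178960129, 6581533200320)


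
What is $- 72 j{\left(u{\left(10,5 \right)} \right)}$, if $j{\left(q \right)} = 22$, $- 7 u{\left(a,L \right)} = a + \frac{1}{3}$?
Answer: $-1584$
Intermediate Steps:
$u{\left(a,L \right)} = - \frac{1}{21} - \frac{a}{7}$ ($u{\left(a,L \right)} = - \frac{a + \frac{1}{3}}{7} = - \frac{\frac{1}{3} + a}{7} = - \frac{1}{21} - \frac{a}{7}$)
$- 72 j{\left(u{\left(10,5 \right)} \right)} = \left(-72\right) 22 = -1584$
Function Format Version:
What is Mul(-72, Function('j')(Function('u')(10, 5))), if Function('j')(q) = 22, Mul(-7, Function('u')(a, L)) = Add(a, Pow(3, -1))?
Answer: -1584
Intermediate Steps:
Function('u')(a, L) = Add(Rational(-1, 21), Mul(Rational(-1, 7), a)) (Function('u')(a, L) = Mul(Rational(-1, 7), Add(a, Pow(3, -1))) = Mul(Rational(-1, 7), Add(a, Rational(1, 3))) = Mul(Rational(-1, 7), Add(Rational(1, 3), a)) = Add(Rational(-1, 21), Mul(Rational(-1, 7), a)))
Mul(-72, Function('j')(Function('u')(10, 5))) = Mul(-72, 22) = -1584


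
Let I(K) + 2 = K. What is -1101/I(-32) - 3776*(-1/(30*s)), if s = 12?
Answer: 65593/1530 ≈ 42.871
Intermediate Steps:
I(K) = -2 + K
-1101/I(-32) - 3776*(-1/(30*s)) = -1101/(-2 - 32) - 3776/((6*12)*(-5)) = -1101/(-34) - 3776/(72*(-5)) = -1101*(-1/34) - 3776/(-360) = 1101/34 - 3776*(-1/360) = 1101/34 + 472/45 = 65593/1530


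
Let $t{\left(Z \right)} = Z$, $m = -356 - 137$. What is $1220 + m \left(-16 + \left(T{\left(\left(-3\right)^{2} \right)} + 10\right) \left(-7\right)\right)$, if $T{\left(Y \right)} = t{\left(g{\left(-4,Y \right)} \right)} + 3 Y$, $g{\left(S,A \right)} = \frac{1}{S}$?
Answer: $\frac{543729}{4} \approx 1.3593 \cdot 10^{5}$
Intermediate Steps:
$m = -493$
$T{\left(Y \right)} = - \frac{1}{4} + 3 Y$ ($T{\left(Y \right)} = \frac{1}{-4} + 3 Y = - \frac{1}{4} + 3 Y$)
$1220 + m \left(-16 + \left(T{\left(\left(-3\right)^{2} \right)} + 10\right) \left(-7\right)\right) = 1220 - 493 \left(-16 + \left(\left(- \frac{1}{4} + 3 \left(-3\right)^{2}\right) + 10\right) \left(-7\right)\right) = 1220 - 493 \left(-16 + \left(\left(- \frac{1}{4} + 3 \cdot 9\right) + 10\right) \left(-7\right)\right) = 1220 - 493 \left(-16 + \left(\left(- \frac{1}{4} + 27\right) + 10\right) \left(-7\right)\right) = 1220 - 493 \left(-16 + \left(\frac{107}{4} + 10\right) \left(-7\right)\right) = 1220 - 493 \left(-16 + \frac{147}{4} \left(-7\right)\right) = 1220 - 493 \left(-16 - \frac{1029}{4}\right) = 1220 - - \frac{538849}{4} = 1220 + \frac{538849}{4} = \frac{543729}{4}$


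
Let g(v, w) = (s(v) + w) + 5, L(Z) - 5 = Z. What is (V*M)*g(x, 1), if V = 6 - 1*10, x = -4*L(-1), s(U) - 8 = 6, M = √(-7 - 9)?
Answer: -320*I ≈ -320.0*I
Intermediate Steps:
L(Z) = 5 + Z
M = 4*I (M = √(-16) = 4*I ≈ 4.0*I)
s(U) = 14 (s(U) = 8 + 6 = 14)
x = -16 (x = -4*(5 - 1) = -4*4 = -16)
g(v, w) = 19 + w (g(v, w) = (14 + w) + 5 = 19 + w)
V = -4 (V = 6 - 10 = -4)
(V*M)*g(x, 1) = (-16*I)*(19 + 1) = -16*I*20 = -320*I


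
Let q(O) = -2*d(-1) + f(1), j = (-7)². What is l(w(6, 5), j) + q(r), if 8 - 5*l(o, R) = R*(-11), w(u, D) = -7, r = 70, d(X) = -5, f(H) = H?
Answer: 602/5 ≈ 120.40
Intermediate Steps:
j = 49
q(O) = 11 (q(O) = -2*(-5) + 1 = 10 + 1 = 11)
l(o, R) = 8/5 + 11*R/5 (l(o, R) = 8/5 - R*(-11)/5 = 8/5 - (-11)*R/5 = 8/5 + 11*R/5)
l(w(6, 5), j) + q(r) = (8/5 + (11/5)*49) + 11 = (8/5 + 539/5) + 11 = 547/5 + 11 = 602/5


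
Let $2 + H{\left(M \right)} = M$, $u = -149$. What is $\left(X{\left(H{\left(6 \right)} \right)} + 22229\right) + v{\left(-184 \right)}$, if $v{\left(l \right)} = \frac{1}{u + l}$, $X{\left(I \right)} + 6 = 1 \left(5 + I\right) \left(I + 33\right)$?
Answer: $\frac{7511147}{333} \approx 22556.0$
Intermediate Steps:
$H{\left(M \right)} = -2 + M$
$X{\left(I \right)} = -6 + \left(5 + I\right) \left(33 + I\right)$ ($X{\left(I \right)} = -6 + 1 \left(5 + I\right) \left(I + 33\right) = -6 + \left(5 + I\right) \left(33 + I\right)$)
$v{\left(l \right)} = \frac{1}{-149 + l}$
$\left(X{\left(H{\left(6 \right)} \right)} + 22229\right) + v{\left(-184 \right)} = \left(\left(159 + \left(-2 + 6\right)^{2} + 38 \left(-2 + 6\right)\right) + 22229\right) + \frac{1}{-149 - 184} = \left(\left(159 + 4^{2} + 38 \cdot 4\right) + 22229\right) + \frac{1}{-333} = \left(\left(159 + 16 + 152\right) + 22229\right) - \frac{1}{333} = \left(327 + 22229\right) - \frac{1}{333} = 22556 - \frac{1}{333} = \frac{7511147}{333}$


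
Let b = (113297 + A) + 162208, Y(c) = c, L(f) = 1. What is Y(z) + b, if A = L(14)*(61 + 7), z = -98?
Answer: 275475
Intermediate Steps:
A = 68 (A = 1*(61 + 7) = 1*68 = 68)
b = 275573 (b = (113297 + 68) + 162208 = 113365 + 162208 = 275573)
Y(z) + b = -98 + 275573 = 275475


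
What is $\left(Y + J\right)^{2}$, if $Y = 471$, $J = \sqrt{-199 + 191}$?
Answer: $221833 + 1884 i \sqrt{2} \approx 2.2183 \cdot 10^{5} + 2664.4 i$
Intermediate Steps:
$J = 2 i \sqrt{2}$ ($J = \sqrt{-8} = 2 i \sqrt{2} \approx 2.8284 i$)
$\left(Y + J\right)^{2} = \left(471 + 2 i \sqrt{2}\right)^{2}$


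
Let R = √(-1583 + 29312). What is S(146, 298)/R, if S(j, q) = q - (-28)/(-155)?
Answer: 46162*√3081/1432665 ≈ 1.7885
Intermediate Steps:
S(j, q) = -28/155 + q (S(j, q) = q - (-28)*(-1)/155 = q - 1*28/155 = q - 28/155 = -28/155 + q)
R = 3*√3081 (R = √27729 = 3*√3081 ≈ 166.52)
S(146, 298)/R = (-28/155 + 298)/((3*√3081)) = 46162*(√3081/9243)/155 = 46162*√3081/1432665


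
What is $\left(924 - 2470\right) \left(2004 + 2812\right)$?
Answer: $-7445536$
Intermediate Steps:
$\left(924 - 2470\right) \left(2004 + 2812\right) = \left(-1546\right) 4816 = -7445536$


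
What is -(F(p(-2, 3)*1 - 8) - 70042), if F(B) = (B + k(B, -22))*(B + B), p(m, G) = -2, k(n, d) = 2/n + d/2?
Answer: 69618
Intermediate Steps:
k(n, d) = d/2 + 2/n (k(n, d) = 2/n + d*(½) = 2/n + d/2 = d/2 + 2/n)
F(B) = 2*B*(-11 + B + 2/B) (F(B) = (B + ((½)*(-22) + 2/B))*(B + B) = (B + (-11 + 2/B))*(2*B) = (-11 + B + 2/B)*(2*B) = 2*B*(-11 + B + 2/B))
-(F(p(-2, 3)*1 - 8) - 70042) = -((4 + 2*(-2*1 - 8)*(-11 + (-2*1 - 8))) - 70042) = -((4 + 2*(-2 - 8)*(-11 + (-2 - 8))) - 70042) = -((4 + 2*(-10)*(-11 - 10)) - 70042) = -((4 + 2*(-10)*(-21)) - 70042) = -((4 + 420) - 70042) = -(424 - 70042) = -1*(-69618) = 69618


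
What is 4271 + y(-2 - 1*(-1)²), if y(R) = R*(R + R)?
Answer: 4289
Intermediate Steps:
y(R) = 2*R² (y(R) = R*(2*R) = 2*R²)
4271 + y(-2 - 1*(-1)²) = 4271 + 2*(-2 - 1*(-1)²)² = 4271 + 2*(-2 - 1*1)² = 4271 + 2*(-2 - 1)² = 4271 + 2*(-3)² = 4271 + 2*9 = 4271 + 18 = 4289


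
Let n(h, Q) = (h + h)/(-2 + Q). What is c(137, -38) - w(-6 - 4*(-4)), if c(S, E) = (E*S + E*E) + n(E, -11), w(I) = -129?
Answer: -47153/13 ≈ -3627.2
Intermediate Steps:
n(h, Q) = 2*h/(-2 + Q) (n(h, Q) = (2*h)/(-2 + Q) = 2*h/(-2 + Q))
c(S, E) = E² - 2*E/13 + E*S (c(S, E) = (E*S + E*E) + 2*E/(-2 - 11) = (E*S + E²) + 2*E/(-13) = (E² + E*S) + 2*E*(-1/13) = (E² + E*S) - 2*E/13 = E² - 2*E/13 + E*S)
c(137, -38) - w(-6 - 4*(-4)) = (1/13)*(-38)*(-2 + 13*(-38) + 13*137) - 1*(-129) = (1/13)*(-38)*(-2 - 494 + 1781) + 129 = (1/13)*(-38)*1285 + 129 = -48830/13 + 129 = -47153/13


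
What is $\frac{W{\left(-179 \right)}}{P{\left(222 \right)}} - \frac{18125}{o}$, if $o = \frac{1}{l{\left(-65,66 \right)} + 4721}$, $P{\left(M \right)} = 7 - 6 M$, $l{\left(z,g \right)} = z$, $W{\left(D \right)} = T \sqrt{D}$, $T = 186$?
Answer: $-84390000 - \frac{186 i \sqrt{179}}{1325} \approx -8.439 \cdot 10^{7} - 1.8781 i$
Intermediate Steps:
$W{\left(D \right)} = 186 \sqrt{D}$
$o = \frac{1}{4656}$ ($o = \frac{1}{-65 + 4721} = \frac{1}{4656} \approx 0.00021478$)
$\frac{W{\left(-179 \right)}}{P{\left(222 \right)}} - \frac{18125}{o} = \frac{186 \sqrt{-179}}{7 - 1332} - 18125 \frac{1}{\frac{1}{4656}} = \frac{186 i \sqrt{179}}{7 - 1332} - 84390000 = \frac{186 i \sqrt{179}}{-1325} - 84390000 = 186 i \sqrt{179} \left(- \frac{1}{1325}\right) - 84390000 = - \frac{186 i \sqrt{179}}{1325} - 84390000 = -84390000 - \frac{186 i \sqrt{179}}{1325}$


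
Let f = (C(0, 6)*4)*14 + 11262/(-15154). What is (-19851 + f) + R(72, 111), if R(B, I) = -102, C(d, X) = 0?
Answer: -151189512/7577 ≈ -19954.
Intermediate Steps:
f = -5631/7577 (f = (0*4)*14 + 11262/(-15154) = 0*14 + 11262*(-1/15154) = 0 - 5631/7577 = -5631/7577 ≈ -0.74317)
(-19851 + f) + R(72, 111) = (-19851 - 5631/7577) - 102 = -150416658/7577 - 102 = -151189512/7577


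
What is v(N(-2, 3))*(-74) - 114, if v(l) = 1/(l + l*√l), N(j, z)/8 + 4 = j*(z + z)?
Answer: (-58368*√2 + 7259*I)/(64*(-I + 8*√2)) ≈ -114.0 - 0.050703*I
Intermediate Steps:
N(j, z) = -32 + 16*j*z (N(j, z) = -32 + 8*(j*(z + z)) = -32 + 8*(j*(2*z)) = -32 + 8*(2*j*z) = -32 + 16*j*z)
v(l) = 1/(l + l^(3/2))
v(N(-2, 3))*(-74) - 114 = -74/((-32 + 16*(-2)*3) + (-32 + 16*(-2)*3)^(3/2)) - 114 = -74/((-32 - 96) + (-32 - 96)^(3/2)) - 114 = -74/(-128 + (-128)^(3/2)) - 114 = -74/(-128 - 1024*I*√2) - 114 = -114 - 74/(-128 - 1024*I*√2)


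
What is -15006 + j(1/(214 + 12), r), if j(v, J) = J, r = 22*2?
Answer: -14962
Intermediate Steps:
r = 44
-15006 + j(1/(214 + 12), r) = -15006 + 44 = -14962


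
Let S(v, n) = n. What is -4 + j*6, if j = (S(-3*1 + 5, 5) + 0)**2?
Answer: 146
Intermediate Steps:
j = 25 (j = (5 + 0)**2 = 5**2 = 25)
-4 + j*6 = -4 + 25*6 = -4 + 150 = 146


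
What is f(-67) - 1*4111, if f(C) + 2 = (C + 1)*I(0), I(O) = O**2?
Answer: -4113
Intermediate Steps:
f(C) = -2 (f(C) = -2 + (C + 1)*0**2 = -2 + (1 + C)*0 = -2 + 0 = -2)
f(-67) - 1*4111 = -2 - 1*4111 = -2 - 4111 = -4113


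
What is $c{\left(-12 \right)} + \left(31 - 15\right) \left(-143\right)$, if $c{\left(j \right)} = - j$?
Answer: $-2276$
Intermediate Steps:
$c{\left(-12 \right)} + \left(31 - 15\right) \left(-143\right) = \left(-1\right) \left(-12\right) + \left(31 - 15\right) \left(-143\right) = 12 + \left(31 - 15\right) \left(-143\right) = 12 + 16 \left(-143\right) = 12 - 2288 = -2276$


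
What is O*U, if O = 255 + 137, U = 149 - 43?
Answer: 41552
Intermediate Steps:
U = 106
O = 392
O*U = 392*106 = 41552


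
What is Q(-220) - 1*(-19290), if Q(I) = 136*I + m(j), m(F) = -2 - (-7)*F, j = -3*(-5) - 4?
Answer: -10555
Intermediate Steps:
j = 11 (j = 15 - 4 = 11)
m(F) = -2 + 7*F
Q(I) = 75 + 136*I (Q(I) = 136*I + (-2 + 7*11) = 136*I + (-2 + 77) = 136*I + 75 = 75 + 136*I)
Q(-220) - 1*(-19290) = (75 + 136*(-220)) - 1*(-19290) = (75 - 29920) + 19290 = -29845 + 19290 = -10555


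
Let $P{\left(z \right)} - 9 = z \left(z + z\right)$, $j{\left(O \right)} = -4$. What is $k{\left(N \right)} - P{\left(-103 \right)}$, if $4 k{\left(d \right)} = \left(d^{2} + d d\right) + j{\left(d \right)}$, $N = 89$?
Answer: $- \frac{34535}{2} \approx -17268.0$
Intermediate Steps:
$k{\left(d \right)} = -1 + \frac{d^{2}}{2}$ ($k{\left(d \right)} = \frac{\left(d^{2} + d d\right) - 4}{4} = \frac{\left(d^{2} + d^{2}\right) - 4}{4} = \frac{2 d^{2} - 4}{4} = \frac{-4 + 2 d^{2}}{4} = -1 + \frac{d^{2}}{2}$)
$P{\left(z \right)} = 9 + 2 z^{2}$ ($P{\left(z \right)} = 9 + z \left(z + z\right) = 9 + z 2 z = 9 + 2 z^{2}$)
$k{\left(N \right)} - P{\left(-103 \right)} = \left(-1 + \frac{89^{2}}{2}\right) - \left(9 + 2 \left(-103\right)^{2}\right) = \left(-1 + \frac{1}{2} \cdot 7921\right) - \left(9 + 2 \cdot 10609\right) = \left(-1 + \frac{7921}{2}\right) - \left(9 + 21218\right) = \frac{7919}{2} - 21227 = - \frac{34535}{2}$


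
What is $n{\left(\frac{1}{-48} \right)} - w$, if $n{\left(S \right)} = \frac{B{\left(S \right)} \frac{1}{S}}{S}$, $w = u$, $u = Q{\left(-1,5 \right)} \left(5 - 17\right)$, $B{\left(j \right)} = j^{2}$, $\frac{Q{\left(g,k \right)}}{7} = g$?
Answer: $-83$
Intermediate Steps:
$Q{\left(g,k \right)} = 7 g$
$u = 84$ ($u = 7 \left(-1\right) \left(5 - 17\right) = \left(-7\right) \left(-12\right) = 84$)
$w = 84$
$n{\left(S \right)} = 1$ ($n{\left(S \right)} = \frac{S^{2} \frac{1}{S}}{S} = \frac{S}{S} = 1$)
$n{\left(\frac{1}{-48} \right)} - w = 1 - 84 = -83$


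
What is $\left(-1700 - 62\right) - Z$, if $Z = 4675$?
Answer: $-6437$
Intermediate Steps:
$\left(-1700 - 62\right) - Z = \left(-1700 - 62\right) - 4675 = -1762 - 4675 = -6437$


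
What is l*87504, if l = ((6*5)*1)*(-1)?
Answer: -2625120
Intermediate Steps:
l = -30 (l = (30*1)*(-1) = 30*(-1) = -30)
l*87504 = -30*87504 = -2625120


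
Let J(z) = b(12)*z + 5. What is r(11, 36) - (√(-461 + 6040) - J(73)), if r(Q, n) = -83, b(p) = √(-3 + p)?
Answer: 141 - √5579 ≈ 66.307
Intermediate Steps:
J(z) = 5 + 3*z (J(z) = √(-3 + 12)*z + 5 = √9*z + 5 = 3*z + 5 = 5 + 3*z)
r(11, 36) - (√(-461 + 6040) - J(73)) = -83 - (√(-461 + 6040) - (5 + 3*73)) = -83 - (√5579 - (5 + 219)) = -83 - (√5579 - 1*224) = -83 - (√5579 - 224) = -83 - (-224 + √5579) = -83 + (224 - √5579) = 141 - √5579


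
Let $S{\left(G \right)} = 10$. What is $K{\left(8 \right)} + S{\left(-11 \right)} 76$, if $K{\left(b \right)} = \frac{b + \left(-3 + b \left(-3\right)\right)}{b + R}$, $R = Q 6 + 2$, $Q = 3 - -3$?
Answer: $\frac{34941}{46} \approx 759.59$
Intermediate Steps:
$Q = 6$ ($Q = 3 + 3 = 6$)
$R = 38$ ($R = 6 \cdot 6 + 2 = 36 + 2 = 38$)
$K{\left(b \right)} = \frac{-3 - 2 b}{38 + b}$ ($K{\left(b \right)} = \frac{b + \left(-3 + b \left(-3\right)\right)}{b + 38} = \frac{b - \left(3 + 3 b\right)}{38 + b} = \frac{-3 - 2 b}{38 + b}$)
$K{\left(8 \right)} + S{\left(-11 \right)} 76 = \frac{-3 - 16}{38 + 8} + 10 \cdot 76 = \frac{-3 - 16}{46} + 760 = \frac{1}{46} \left(-19\right) + 760 = - \frac{19}{46} + 760 = \frac{34941}{46}$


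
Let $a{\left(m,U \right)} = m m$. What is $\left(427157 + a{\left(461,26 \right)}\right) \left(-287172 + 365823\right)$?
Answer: $50311314378$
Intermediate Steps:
$a{\left(m,U \right)} = m^{2}$
$\left(427157 + a{\left(461,26 \right)}\right) \left(-287172 + 365823\right) = \left(427157 + 461^{2}\right) \left(-287172 + 365823\right) = \left(427157 + 212521\right) 78651 = 639678 \cdot 78651 = 50311314378$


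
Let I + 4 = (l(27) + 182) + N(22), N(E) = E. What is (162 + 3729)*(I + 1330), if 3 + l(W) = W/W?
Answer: 5945448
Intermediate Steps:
l(W) = -2 (l(W) = -3 + W/W = -3 + 1 = -2)
I = 198 (I = -4 + ((-2 + 182) + 22) = -4 + (180 + 22) = -4 + 202 = 198)
(162 + 3729)*(I + 1330) = (162 + 3729)*(198 + 1330) = 3891*1528 = 5945448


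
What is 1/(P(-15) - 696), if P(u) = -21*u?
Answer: -1/381 ≈ -0.0026247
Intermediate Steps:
1/(P(-15) - 696) = 1/(-21*(-15) - 696) = 1/(315 - 696) = 1/(-381) = -1/381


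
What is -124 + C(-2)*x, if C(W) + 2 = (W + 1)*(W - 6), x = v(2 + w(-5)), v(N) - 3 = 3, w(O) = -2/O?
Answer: -88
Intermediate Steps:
v(N) = 6 (v(N) = 3 + 3 = 6)
x = 6
C(W) = -2 + (1 + W)*(-6 + W) (C(W) = -2 + (W + 1)*(W - 6) = -2 + (1 + W)*(-6 + W))
-124 + C(-2)*x = -124 + (-8 + (-2)² - 5*(-2))*6 = -124 + (-8 + 4 + 10)*6 = -124 + 6*6 = -124 + 36 = -88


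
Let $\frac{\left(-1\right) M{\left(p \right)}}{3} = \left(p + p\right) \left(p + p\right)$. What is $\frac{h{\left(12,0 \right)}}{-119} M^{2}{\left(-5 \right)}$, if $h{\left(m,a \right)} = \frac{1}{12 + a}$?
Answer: $- \frac{7500}{119} \approx -63.025$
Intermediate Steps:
$M{\left(p \right)} = - 12 p^{2}$ ($M{\left(p \right)} = - 3 \left(p + p\right) \left(p + p\right) = - 3 \cdot 2 p 2 p = - 3 \cdot 4 p^{2} = - 12 p^{2}$)
$\frac{h{\left(12,0 \right)}}{-119} M^{2}{\left(-5 \right)} = \frac{1}{\left(12 + 0\right) \left(-119\right)} \left(- 12 \left(-5\right)^{2}\right)^{2} = \frac{1}{12} \left(- \frac{1}{119}\right) \left(\left(-12\right) 25\right)^{2} = \frac{1}{12} \left(- \frac{1}{119}\right) \left(-300\right)^{2} = \left(- \frac{1}{1428}\right) 90000 = - \frac{7500}{119}$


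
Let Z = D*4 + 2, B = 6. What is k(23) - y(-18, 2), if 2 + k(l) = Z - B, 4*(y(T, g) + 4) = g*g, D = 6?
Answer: 21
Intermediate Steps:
y(T, g) = -4 + g**2/4 (y(T, g) = -4 + (g*g)/4 = -4 + g**2/4)
Z = 26 (Z = 6*4 + 2 = 24 + 2 = 26)
k(l) = 18 (k(l) = -2 + (26 - 1*6) = -2 + (26 - 6) = -2 + 20 = 18)
k(23) - y(-18, 2) = 18 - (-4 + (1/4)*2**2) = 18 - (-4 + (1/4)*4) = 18 - (-4 + 1) = 18 - 1*(-3) = 18 + 3 = 21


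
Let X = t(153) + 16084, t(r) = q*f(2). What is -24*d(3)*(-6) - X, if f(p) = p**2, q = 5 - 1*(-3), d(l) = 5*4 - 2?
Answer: -13524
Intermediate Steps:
d(l) = 18 (d(l) = 20 - 2 = 18)
q = 8 (q = 5 + 3 = 8)
t(r) = 32 (t(r) = 8*2**2 = 8*4 = 32)
X = 16116 (X = 32 + 16084 = 16116)
-24*d(3)*(-6) - X = -24*18*(-6) - 1*16116 = -432*(-6) - 16116 = 2592 - 16116 = -13524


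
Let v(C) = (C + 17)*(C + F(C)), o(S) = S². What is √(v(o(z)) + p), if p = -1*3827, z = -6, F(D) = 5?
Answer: I*√1654 ≈ 40.669*I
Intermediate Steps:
v(C) = (5 + C)*(17 + C) (v(C) = (C + 17)*(C + 5) = (17 + C)*(5 + C) = (5 + C)*(17 + C))
p = -3827
√(v(o(z)) + p) = √((85 + ((-6)²)² + 22*(-6)²) - 3827) = √((85 + 36² + 22*36) - 3827) = √((85 + 1296 + 792) - 3827) = √(2173 - 3827) = √(-1654) = I*√1654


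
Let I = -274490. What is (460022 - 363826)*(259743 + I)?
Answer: -1418602412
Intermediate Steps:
(460022 - 363826)*(259743 + I) = (460022 - 363826)*(259743 - 274490) = 96196*(-14747) = -1418602412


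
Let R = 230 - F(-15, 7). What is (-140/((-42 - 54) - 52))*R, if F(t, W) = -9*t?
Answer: 3325/37 ≈ 89.865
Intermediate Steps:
R = 95 (R = 230 - (-9)*(-15) = 230 - 1*135 = 230 - 135 = 95)
(-140/((-42 - 54) - 52))*R = -140/((-42 - 54) - 52)*95 = -140/(-96 - 52)*95 = -140/(-148)*95 = -140*(-1/148)*95 = (35/37)*95 = 3325/37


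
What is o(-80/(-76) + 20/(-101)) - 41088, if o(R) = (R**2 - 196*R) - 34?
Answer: -152048427202/3682561 ≈ -41289.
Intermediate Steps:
o(R) = -34 + R**2 - 196*R
o(-80/(-76) + 20/(-101)) - 41088 = (-34 + (-80/(-76) + 20/(-101))**2 - 196*(-80/(-76) + 20/(-101))) - 41088 = (-34 + (-80*(-1/76) + 20*(-1/101))**2 - 196*(-80*(-1/76) + 20*(-1/101))) - 41088 = (-34 + (20/19 - 20/101)**2 - 196*(20/19 - 20/101)) - 41088 = (-34 + (1640/1919)**2 - 196*1640/1919) - 41088 = (-34 + 2689600/3682561 - 321440/1919) - 41088 = -739360834/3682561 - 41088 = -152048427202/3682561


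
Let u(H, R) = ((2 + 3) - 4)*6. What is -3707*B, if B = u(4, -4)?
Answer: -22242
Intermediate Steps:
u(H, R) = 6 (u(H, R) = (5 - 4)*6 = 1*6 = 6)
B = 6
-3707*B = -3707*6 = -22242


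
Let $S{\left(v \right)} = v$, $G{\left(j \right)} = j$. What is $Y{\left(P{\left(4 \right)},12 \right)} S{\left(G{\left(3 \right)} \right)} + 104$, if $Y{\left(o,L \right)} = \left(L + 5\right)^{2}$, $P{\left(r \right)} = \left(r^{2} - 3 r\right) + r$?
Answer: $971$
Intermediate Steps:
$P{\left(r \right)} = r^{2} - 2 r$
$Y{\left(o,L \right)} = \left(5 + L\right)^{2}$
$Y{\left(P{\left(4 \right)},12 \right)} S{\left(G{\left(3 \right)} \right)} + 104 = \left(5 + 12\right)^{2} \cdot 3 + 104 = 17^{2} \cdot 3 + 104 = 289 \cdot 3 + 104 = 867 + 104 = 971$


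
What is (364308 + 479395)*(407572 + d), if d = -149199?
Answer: 217990075219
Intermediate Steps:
(364308 + 479395)*(407572 + d) = (364308 + 479395)*(407572 - 149199) = 843703*258373 = 217990075219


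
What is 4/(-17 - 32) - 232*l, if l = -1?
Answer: 11364/49 ≈ 231.92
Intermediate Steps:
4/(-17 - 32) - 232*l = 4/(-17 - 32) - 232*(-1) = 4/(-49) + 232 = 4*(-1/49) + 232 = -4/49 + 232 = 11364/49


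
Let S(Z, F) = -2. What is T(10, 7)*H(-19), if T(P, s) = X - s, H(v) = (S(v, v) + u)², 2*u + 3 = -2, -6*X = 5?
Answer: -1269/8 ≈ -158.63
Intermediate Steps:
X = -⅚ (X = -⅙*5 = -⅚ ≈ -0.83333)
u = -5/2 (u = -3/2 + (½)*(-2) = -3/2 - 1 = -5/2 ≈ -2.5000)
H(v) = 81/4 (H(v) = (-2 - 5/2)² = (-9/2)² = 81/4)
T(P, s) = -⅚ - s
T(10, 7)*H(-19) = (-⅚ - 1*7)*(81/4) = (-⅚ - 7)*(81/4) = -47/6*81/4 = -1269/8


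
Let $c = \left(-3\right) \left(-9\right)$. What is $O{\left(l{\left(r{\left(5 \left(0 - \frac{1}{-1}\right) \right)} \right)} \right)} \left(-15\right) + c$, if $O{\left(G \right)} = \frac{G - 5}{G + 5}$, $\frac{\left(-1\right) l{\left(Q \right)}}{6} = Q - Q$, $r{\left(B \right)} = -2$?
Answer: $42$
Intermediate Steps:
$c = 27$
$l{\left(Q \right)} = 0$ ($l{\left(Q \right)} = - 6 \left(Q - Q\right) = \left(-6\right) 0 = 0$)
$O{\left(G \right)} = \frac{-5 + G}{5 + G}$
$O{\left(l{\left(r{\left(5 \left(0 - \frac{1}{-1}\right) \right)} \right)} \right)} \left(-15\right) + c = \frac{-5 + 0}{5 + 0} \left(-15\right) + 27 = \frac{1}{5} \left(-5\right) \left(-15\right) + 27 = \left(-1\right) \left(-15\right) + 27 = 15 + 27 = 42$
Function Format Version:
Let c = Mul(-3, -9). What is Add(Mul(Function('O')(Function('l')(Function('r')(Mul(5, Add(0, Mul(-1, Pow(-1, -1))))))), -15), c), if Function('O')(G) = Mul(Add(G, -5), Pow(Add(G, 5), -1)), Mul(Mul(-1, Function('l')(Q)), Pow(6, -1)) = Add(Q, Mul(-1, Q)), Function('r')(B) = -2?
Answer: 42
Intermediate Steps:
c = 27
Function('l')(Q) = 0 (Function('l')(Q) = Mul(-6, Add(Q, Mul(-1, Q))) = Mul(-6, 0) = 0)
Function('O')(G) = Mul(Pow(Add(5, G), -1), Add(-5, G)) (Function('O')(G) = Mul(Add(-5, G), Pow(Add(5, G), -1)) = Mul(Pow(Add(5, G), -1), Add(-5, G)))
Add(Mul(Function('O')(Function('l')(Function('r')(Mul(5, Add(0, Mul(-1, Pow(-1, -1))))))), -15), c) = Add(Mul(Mul(Pow(Add(5, 0), -1), Add(-5, 0)), -15), 27) = Add(Mul(Mul(Pow(5, -1), -5), -15), 27) = Add(Mul(Mul(Rational(1, 5), -5), -15), 27) = Add(Mul(-1, -15), 27) = Add(15, 27) = 42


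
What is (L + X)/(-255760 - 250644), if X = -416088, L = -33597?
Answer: 449685/506404 ≈ 0.88800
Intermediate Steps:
(L + X)/(-255760 - 250644) = (-33597 - 416088)/(-255760 - 250644) = -449685/(-506404) = -449685*(-1/506404) = 449685/506404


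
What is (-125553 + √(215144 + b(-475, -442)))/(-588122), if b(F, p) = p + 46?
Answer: 125553/588122 - √53687/294061 ≈ 0.21269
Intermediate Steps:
b(F, p) = 46 + p
(-125553 + √(215144 + b(-475, -442)))/(-588122) = (-125553 + √(215144 + (46 - 442)))/(-588122) = (-125553 + √(215144 - 396))*(-1/588122) = (-125553 + √214748)*(-1/588122) = (-125553 + 2*√53687)*(-1/588122) = 125553/588122 - √53687/294061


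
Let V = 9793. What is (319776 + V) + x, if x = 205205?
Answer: 534774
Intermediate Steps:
(319776 + V) + x = (319776 + 9793) + 205205 = 329569 + 205205 = 534774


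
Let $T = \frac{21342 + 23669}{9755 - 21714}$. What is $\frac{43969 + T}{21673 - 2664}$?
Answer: $\frac{525780260}{227328631} \approx 2.3129$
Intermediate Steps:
$T = - \frac{45011}{11959}$ ($T = \frac{45011}{-11959} = 45011 \left(- \frac{1}{11959}\right) = - \frac{45011}{11959} \approx -3.7638$)
$\frac{43969 + T}{21673 - 2664} = \frac{43969 - \frac{45011}{11959}}{21673 - 2664} = \frac{525780260}{11959 \cdot 19009} = \frac{525780260}{11959} \cdot \frac{1}{19009} = \frac{525780260}{227328631}$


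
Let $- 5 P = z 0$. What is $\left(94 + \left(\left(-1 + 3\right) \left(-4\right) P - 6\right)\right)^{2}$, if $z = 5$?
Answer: $7744$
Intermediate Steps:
$P = 0$ ($P = - \frac{5 \cdot 0}{5} = \left(- \frac{1}{5}\right) 0 = 0$)
$\left(94 + \left(\left(-1 + 3\right) \left(-4\right) P - 6\right)\right)^{2} = \left(94 - \left(6 - \left(-1 + 3\right) \left(-4\right) 0\right)\right)^{2} = \left(94 - \left(6 - 2 \left(-4\right) 0\right)\right)^{2} = \left(94 - 6\right)^{2} = 88^{2} = 7744$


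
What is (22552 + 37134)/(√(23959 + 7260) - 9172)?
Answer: -547439992/84094365 - 59686*√31219/84094365 ≈ -6.6352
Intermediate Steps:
(22552 + 37134)/(√(23959 + 7260) - 9172) = 59686/(√31219 - 9172) = 59686/(-9172 + √31219)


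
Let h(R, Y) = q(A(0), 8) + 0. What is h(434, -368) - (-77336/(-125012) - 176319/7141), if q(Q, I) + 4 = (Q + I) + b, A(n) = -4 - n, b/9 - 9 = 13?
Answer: 49561612867/223177673 ≈ 222.07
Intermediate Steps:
b = 198 (b = 81 + 9*13 = 81 + 117 = 198)
q(Q, I) = 194 + I + Q (q(Q, I) = -4 + ((Q + I) + 198) = -4 + ((I + Q) + 198) = -4 + (198 + I + Q) = 194 + I + Q)
h(R, Y) = 198 (h(R, Y) = (194 + 8 + (-4 - 1*0)) + 0 = (194 + 8 + (-4 + 0)) + 0 = (194 + 8 - 4) + 0 = 198 + 0 = 198)
h(434, -368) - (-77336/(-125012) - 176319/7141) = 198 - (-77336/(-125012) - 176319/7141) = 198 - (-77336*(-1/125012) - 176319*1/7141) = 198 - (19334/31253 - 176319/7141) = 198 - 1*(-5372433613/223177673) = 198 + 5372433613/223177673 = 49561612867/223177673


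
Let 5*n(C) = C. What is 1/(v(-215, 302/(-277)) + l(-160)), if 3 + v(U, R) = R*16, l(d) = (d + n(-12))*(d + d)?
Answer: 277/14389473 ≈ 1.9250e-5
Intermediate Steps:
n(C) = C/5
l(d) = 2*d*(-12/5 + d) (l(d) = (d + (1/5)*(-12))*(d + d) = (d - 12/5)*(2*d) = (-12/5 + d)*(2*d) = 2*d*(-12/5 + d))
v(U, R) = -3 + 16*R (v(U, R) = -3 + R*16 = -3 + 16*R)
1/(v(-215, 302/(-277)) + l(-160)) = 1/((-3 + 16*(302/(-277))) + (2/5)*(-160)*(-12 + 5*(-160))) = 1/((-3 + 16*(302*(-1/277))) + (2/5)*(-160)*(-12 - 800)) = 1/((-3 + 16*(-302/277)) + (2/5)*(-160)*(-812)) = 1/((-3 - 4832/277) + 51968) = 1/(-5663/277 + 51968) = 1/(14389473/277) = 277/14389473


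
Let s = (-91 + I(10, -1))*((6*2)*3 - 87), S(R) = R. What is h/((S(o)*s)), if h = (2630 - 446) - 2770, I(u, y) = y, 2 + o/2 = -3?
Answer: 293/23460 ≈ 0.012489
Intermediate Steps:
o = -10 (o = -4 + 2*(-3) = -4 - 6 = -10)
s = 4692 (s = (-91 - 1)*((6*2)*3 - 87) = -92*(12*3 - 87) = -92*(36 - 87) = -92*(-51) = 4692)
h = -586 (h = 2184 - 2770 = -586)
h/((S(o)*s)) = -586/((-10*4692)) = -586/(-46920) = -586*(-1/46920) = 293/23460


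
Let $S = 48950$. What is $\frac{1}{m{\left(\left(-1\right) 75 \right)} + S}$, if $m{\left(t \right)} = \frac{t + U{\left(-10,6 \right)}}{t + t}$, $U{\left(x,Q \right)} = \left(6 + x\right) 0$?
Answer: $\frac{2}{97901} \approx 2.0429 \cdot 10^{-5}$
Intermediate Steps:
$U{\left(x,Q \right)} = 0$
$m{\left(t \right)} = \frac{1}{2}$ ($m{\left(t \right)} = \frac{t + 0}{t + t} = \frac{t}{2 t} = t \frac{1}{2 t} = \frac{1}{2}$)
$\frac{1}{m{\left(\left(-1\right) 75 \right)} + S} = \frac{1}{\frac{1}{2} + 48950} = \frac{1}{\frac{97901}{2}} = \frac{2}{97901}$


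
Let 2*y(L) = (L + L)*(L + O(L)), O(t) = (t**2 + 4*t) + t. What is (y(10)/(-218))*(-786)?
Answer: 628800/109 ≈ 5768.8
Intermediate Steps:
O(t) = t**2 + 5*t
y(L) = L*(L + L*(5 + L)) (y(L) = ((L + L)*(L + L*(5 + L)))/2 = ((2*L)*(L + L*(5 + L)))/2 = (2*L*(L + L*(5 + L)))/2 = L*(L + L*(5 + L)))
(y(10)/(-218))*(-786) = ((10**2*(6 + 10))/(-218))*(-786) = ((100*16)*(-1/218))*(-786) = (1600*(-1/218))*(-786) = -800/109*(-786) = 628800/109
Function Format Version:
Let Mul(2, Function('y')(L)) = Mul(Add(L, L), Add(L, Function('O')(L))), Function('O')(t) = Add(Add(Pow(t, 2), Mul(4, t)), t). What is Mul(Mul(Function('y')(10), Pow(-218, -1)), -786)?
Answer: Rational(628800, 109) ≈ 5768.8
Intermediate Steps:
Function('O')(t) = Add(Pow(t, 2), Mul(5, t))
Function('y')(L) = Mul(L, Add(L, Mul(L, Add(5, L)))) (Function('y')(L) = Mul(Rational(1, 2), Mul(Add(L, L), Add(L, Mul(L, Add(5, L))))) = Mul(Rational(1, 2), Mul(Mul(2, L), Add(L, Mul(L, Add(5, L))))) = Mul(Rational(1, 2), Mul(2, L, Add(L, Mul(L, Add(5, L))))) = Mul(L, Add(L, Mul(L, Add(5, L)))))
Mul(Mul(Function('y')(10), Pow(-218, -1)), -786) = Mul(Mul(Mul(Pow(10, 2), Add(6, 10)), Pow(-218, -1)), -786) = Mul(Mul(Mul(100, 16), Rational(-1, 218)), -786) = Mul(Mul(1600, Rational(-1, 218)), -786) = Mul(Rational(-800, 109), -786) = Rational(628800, 109)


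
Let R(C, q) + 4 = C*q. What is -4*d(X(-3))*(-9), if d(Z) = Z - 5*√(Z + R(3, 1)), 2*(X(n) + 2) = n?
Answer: -126 - 270*I*√2 ≈ -126.0 - 381.84*I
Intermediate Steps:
R(C, q) = -4 + C*q
X(n) = -2 + n/2
d(Z) = Z - 5*√(-1 + Z) (d(Z) = Z - 5*√(Z + (-4 + 3*1)) = Z - 5*√(Z + (-4 + 3)) = Z - 5*√(Z - 1) = Z - 5*√(-1 + Z))
-4*d(X(-3))*(-9) = -4*((-2 + (½)*(-3)) - 5*√(-1 + (-2 + (½)*(-3))))*(-9) = -4*((-2 - 3/2) - 5*√(-1 + (-2 - 3/2)))*(-9) = -4*(-7/2 - 5*√(-1 - 7/2))*(-9) = -4*(-7/2 - 15*I*√2/2)*(-9) = (14 + 30*I*√2)*(-9) = -126 - 270*I*√2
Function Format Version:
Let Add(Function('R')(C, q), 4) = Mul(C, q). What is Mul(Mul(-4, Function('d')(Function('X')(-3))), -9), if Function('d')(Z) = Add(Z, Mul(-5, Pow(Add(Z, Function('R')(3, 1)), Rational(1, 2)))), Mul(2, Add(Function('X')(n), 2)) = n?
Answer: Add(-126, Mul(-270, I, Pow(2, Rational(1, 2)))) ≈ Add(-126.00, Mul(-381.84, I))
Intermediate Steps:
Function('R')(C, q) = Add(-4, Mul(C, q))
Function('X')(n) = Add(-2, Mul(Rational(1, 2), n))
Function('d')(Z) = Add(Z, Mul(-5, Pow(Add(-1, Z), Rational(1, 2)))) (Function('d')(Z) = Add(Z, Mul(-5, Pow(Add(Z, Add(-4, Mul(3, 1))), Rational(1, 2)))) = Add(Z, Mul(-5, Pow(Add(Z, Add(-4, 3)), Rational(1, 2)))) = Add(Z, Mul(-5, Pow(Add(Z, -1), Rational(1, 2)))) = Add(Z, Mul(-5, Pow(Add(-1, Z), Rational(1, 2)))))
Mul(Mul(-4, Function('d')(Function('X')(-3))), -9) = Mul(Mul(-4, Add(Add(-2, Mul(Rational(1, 2), -3)), Mul(-5, Pow(Add(-1, Add(-2, Mul(Rational(1, 2), -3))), Rational(1, 2))))), -9) = Mul(Mul(-4, Add(Add(-2, Rational(-3, 2)), Mul(-5, Pow(Add(-1, Add(-2, Rational(-3, 2))), Rational(1, 2))))), -9) = Mul(Mul(-4, Add(Rational(-7, 2), Mul(-5, Pow(Add(-1, Rational(-7, 2)), Rational(1, 2))))), -9) = Mul(Mul(-4, Add(Rational(-7, 2), Mul(-5, Pow(Rational(-9, 2), Rational(1, 2))))), -9) = Mul(Mul(-4, Add(Rational(-7, 2), Mul(-5, Mul(Rational(3, 2), I, Pow(2, Rational(1, 2)))))), -9) = Mul(Mul(-4, Add(Rational(-7, 2), Mul(Rational(-15, 2), I, Pow(2, Rational(1, 2))))), -9) = Mul(Add(14, Mul(30, I, Pow(2, Rational(1, 2)))), -9) = Add(-126, Mul(-270, I, Pow(2, Rational(1, 2))))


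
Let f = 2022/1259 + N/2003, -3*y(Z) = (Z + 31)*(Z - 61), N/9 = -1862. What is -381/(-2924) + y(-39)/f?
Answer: 92475420547/2336676588 ≈ 39.576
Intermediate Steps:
N = -16758 (N = 9*(-1862) = -16758)
y(Z) = -(-61 + Z)*(31 + Z)/3 (y(Z) = -(Z + 31)*(Z - 61)/3 = -(31 + Z)*(-61 + Z)/3 = -(-61 + Z)*(31 + Z)/3)
f = -17048256/2521777 (f = 2022/1259 - 16758/2003 = -17048256/2521777 ≈ -6.7604)
-381/(-2924) + y(-39)/f = -381/(-2924) + (1891/3 + 10*(-39) - ⅓*(-39)²)/(-17048256/2521777) = -381*(-1/2924) + (1891/3 - 390 - ⅓*1521)*(-2521777/17048256) = 381/2924 + (1891/3 - 390 - 507)*(-2521777/17048256) = 381/2924 - 800/3*(-2521777/17048256) = 381/2924 + 63044425/1598274 = 92475420547/2336676588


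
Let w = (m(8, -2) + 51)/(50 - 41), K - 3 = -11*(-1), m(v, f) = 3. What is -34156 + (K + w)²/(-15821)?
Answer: -540382476/15821 ≈ -34156.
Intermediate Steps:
K = 14 (K = 3 - 11*(-1) = 3 + 11 = 14)
w = 6 (w = (3 + 51)/(50 - 41) = 54/9 = 54*(⅑) = 6)
-34156 + (K + w)²/(-15821) = -34156 + (14 + 6)²/(-15821) = -34156 + 20²*(-1/15821) = -34156 + 400*(-1/15821) = -34156 - 400/15821 = -540382476/15821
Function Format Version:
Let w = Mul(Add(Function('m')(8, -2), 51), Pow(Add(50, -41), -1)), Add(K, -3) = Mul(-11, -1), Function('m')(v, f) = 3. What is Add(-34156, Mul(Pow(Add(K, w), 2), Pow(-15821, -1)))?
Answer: Rational(-540382476, 15821) ≈ -34156.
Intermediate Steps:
K = 14 (K = Add(3, Mul(-11, -1)) = Add(3, 11) = 14)
w = 6 (w = Mul(Add(3, 51), Pow(Add(50, -41), -1)) = Mul(54, Pow(9, -1)) = Mul(54, Rational(1, 9)) = 6)
Add(-34156, Mul(Pow(Add(K, w), 2), Pow(-15821, -1))) = Add(-34156, Mul(Pow(Add(14, 6), 2), Pow(-15821, -1))) = Add(-34156, Mul(Pow(20, 2), Rational(-1, 15821))) = Add(-34156, Mul(400, Rational(-1, 15821))) = Add(-34156, Rational(-400, 15821)) = Rational(-540382476, 15821)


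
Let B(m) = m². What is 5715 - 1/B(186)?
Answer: 197716139/34596 ≈ 5715.0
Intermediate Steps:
5715 - 1/B(186) = 5715 - 1/(186²) = 5715 - 1/34596 = 197716139/34596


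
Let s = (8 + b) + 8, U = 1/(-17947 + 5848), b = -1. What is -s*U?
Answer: 5/4033 ≈ 0.0012398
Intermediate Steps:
U = -1/12099 (U = 1/(-12099) = -1/12099 ≈ -8.2652e-5)
s = 15 (s = (8 - 1) + 8 = 7 + 8 = 15)
-s*U = -15*(-1)/12099 = -1*(-5/4033) = 5/4033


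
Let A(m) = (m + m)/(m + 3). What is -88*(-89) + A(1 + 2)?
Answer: 7833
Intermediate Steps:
A(m) = 2*m/(3 + m) (A(m) = (2*m)/(3 + m) = 2*m/(3 + m))
-88*(-89) + A(1 + 2) = -88*(-89) + 2*(1 + 2)/(3 + (1 + 2)) = 7832 + 2*3/(3 + 3) = 7832 + 2*3/6 = 7832 + 2*3*(⅙) = 7832 + 1 = 7833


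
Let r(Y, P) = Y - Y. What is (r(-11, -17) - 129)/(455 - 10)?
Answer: -129/445 ≈ -0.28989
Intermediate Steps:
r(Y, P) = 0
(r(-11, -17) - 129)/(455 - 10) = (0 - 129)/(455 - 10) = -129/445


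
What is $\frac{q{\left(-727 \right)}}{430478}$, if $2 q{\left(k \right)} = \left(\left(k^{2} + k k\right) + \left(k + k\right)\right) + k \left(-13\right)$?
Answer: $\frac{1065055}{860956} \approx 1.2371$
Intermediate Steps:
$q{\left(k \right)} = k^{2} - \frac{11 k}{2}$ ($q{\left(k \right)} = \frac{\left(\left(k^{2} + k k\right) + \left(k + k\right)\right) + k \left(-13\right)}{2} = \frac{\left(\left(k^{2} + k^{2}\right) + 2 k\right) - 13 k}{2} = \frac{\left(2 k^{2} + 2 k\right) - 13 k}{2} = \frac{\left(2 k + 2 k^{2}\right) - 13 k}{2} = \frac{- 11 k + 2 k^{2}}{2} = k^{2} - \frac{11 k}{2}$)
$\frac{q{\left(-727 \right)}}{430478} = \frac{\frac{1}{2} \left(-727\right) \left(-11 + 2 \left(-727\right)\right)}{430478} = \frac{1}{2} \left(-727\right) \left(-11 - 1454\right) \frac{1}{430478} = \frac{1}{2} \left(-727\right) \left(-1465\right) \frac{1}{430478} = \frac{1065055}{2} \cdot \frac{1}{430478} = \frac{1065055}{860956}$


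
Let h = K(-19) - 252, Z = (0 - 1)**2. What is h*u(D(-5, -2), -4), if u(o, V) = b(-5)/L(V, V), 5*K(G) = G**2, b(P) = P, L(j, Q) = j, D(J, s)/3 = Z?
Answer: -899/4 ≈ -224.75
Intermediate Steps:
Z = 1 (Z = (-1)**2 = 1)
D(J, s) = 3 (D(J, s) = 3*1 = 3)
K(G) = G**2/5
u(o, V) = -5/V
h = -899/5 (h = (1/5)*(-19)**2 - 252 = (1/5)*361 - 252 = 361/5 - 252 = -899/5 ≈ -179.80)
h*u(D(-5, -2), -4) = -(-899)/(-4) = -(-899)*(-1)/4 = -899/5*5/4 = -899/4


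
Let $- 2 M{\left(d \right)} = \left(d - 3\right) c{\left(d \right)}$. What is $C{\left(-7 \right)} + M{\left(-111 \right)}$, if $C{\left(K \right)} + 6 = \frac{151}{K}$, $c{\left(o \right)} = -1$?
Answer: $- \frac{592}{7} \approx -84.571$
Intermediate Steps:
$C{\left(K \right)} = -6 + \frac{151}{K}$
$M{\left(d \right)} = - \frac{3}{2} + \frac{d}{2}$ ($M{\left(d \right)} = - \frac{\left(d - 3\right) \left(-1\right)}{2} = - \frac{\left(-3 + d\right) \left(-1\right)}{2} = - \frac{3 - d}{2} = - \frac{3}{2} + \frac{d}{2}$)
$C{\left(-7 \right)} + M{\left(-111 \right)} = \left(-6 + \frac{151}{-7}\right) + \left(- \frac{3}{2} + \frac{1}{2} \left(-111\right)\right) = \left(-6 + 151 \left(- \frac{1}{7}\right)\right) - 57 = \left(-6 - \frac{151}{7}\right) - 57 = - \frac{193}{7} - 57 = - \frac{592}{7}$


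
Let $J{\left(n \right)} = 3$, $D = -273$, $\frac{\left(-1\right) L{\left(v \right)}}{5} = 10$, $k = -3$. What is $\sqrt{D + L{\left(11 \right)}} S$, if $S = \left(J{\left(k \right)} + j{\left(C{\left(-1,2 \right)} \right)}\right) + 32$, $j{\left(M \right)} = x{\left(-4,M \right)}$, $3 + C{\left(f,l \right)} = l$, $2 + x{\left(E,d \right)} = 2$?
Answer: $35 i \sqrt{323} \approx 629.03 i$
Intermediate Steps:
$L{\left(v \right)} = -50$ ($L{\left(v \right)} = \left(-5\right) 10 = -50$)
$x{\left(E,d \right)} = 0$ ($x{\left(E,d \right)} = -2 + 2 = 0$)
$C{\left(f,l \right)} = -3 + l$
$j{\left(M \right)} = 0$
$S = 35$ ($S = \left(3 + 0\right) + 32 = 3 + 32 = 35$)
$\sqrt{D + L{\left(11 \right)}} S = \sqrt{-273 - 50} \cdot 35 = \sqrt{-323} \cdot 35 = i \sqrt{323} \cdot 35 = 35 i \sqrt{323}$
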